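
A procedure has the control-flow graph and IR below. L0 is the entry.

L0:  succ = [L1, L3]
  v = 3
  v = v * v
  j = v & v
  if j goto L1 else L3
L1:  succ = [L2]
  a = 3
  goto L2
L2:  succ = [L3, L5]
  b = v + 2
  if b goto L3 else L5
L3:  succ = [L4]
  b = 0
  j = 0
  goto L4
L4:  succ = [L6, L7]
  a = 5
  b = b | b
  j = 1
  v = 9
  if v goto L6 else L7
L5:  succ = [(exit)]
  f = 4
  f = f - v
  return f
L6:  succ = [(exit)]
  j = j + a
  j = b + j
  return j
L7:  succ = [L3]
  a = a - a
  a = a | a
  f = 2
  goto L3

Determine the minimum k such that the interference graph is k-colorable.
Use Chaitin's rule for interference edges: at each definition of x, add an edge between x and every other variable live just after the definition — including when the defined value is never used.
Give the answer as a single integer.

Answer: 4

Working:
def/use:
  L0: {j,v} / ∅
  L1: {a} / ∅
  L2: {b} / {v}
  L3: {b,j} / ∅
  L4: {a,b,j,v} / {b}
  L5: {f} / {v}
  L6: {j} / {a,b,j}
  L7: {a,f} / {a}

Liveness:
  L0 li=∅ lo={v}
  L1 li={v} lo={v}
  L2 li={v} lo={v}
  L3 li=∅ lo={b}
  L4 li={b} lo={a,b,j}
  L5 li={v} lo=∅
  L6 li={a,b,j} lo=∅
  L7 li={a} lo=∅

Interference:
  a↔{b,j,v}
  b↔{a,j,v}
  f↔{v}
  j↔{a,b,v}
  v↔{a,b,f,j}

Registers:
  lower bound: {a,b,j,v} mutually conflict ⇒ χ ≥ 4
  assign a→r1 b→r2 f→r1 j→r3 v→r0 — no edge inside a register ⇒ χ ≤ 4
  χ = 4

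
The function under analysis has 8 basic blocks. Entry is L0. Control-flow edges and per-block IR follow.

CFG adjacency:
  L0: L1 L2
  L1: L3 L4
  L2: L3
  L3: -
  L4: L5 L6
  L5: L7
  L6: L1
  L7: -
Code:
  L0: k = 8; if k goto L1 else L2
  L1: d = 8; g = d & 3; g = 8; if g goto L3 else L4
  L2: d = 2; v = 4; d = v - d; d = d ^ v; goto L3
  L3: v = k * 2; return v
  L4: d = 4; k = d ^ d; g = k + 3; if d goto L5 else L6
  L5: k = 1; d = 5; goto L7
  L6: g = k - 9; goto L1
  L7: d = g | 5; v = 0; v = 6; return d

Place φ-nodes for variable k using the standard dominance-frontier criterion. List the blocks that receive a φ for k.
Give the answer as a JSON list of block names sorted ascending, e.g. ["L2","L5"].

idom tree: L1←L0 L2←L0 L3←L0 L4←L1 L5←L4 L6←L4 L7←L5
Dom∩ at merges:
  L1: preds {L0,L6}: {L0} ∩ {L0,L1,L4,L6} = {L0}; idom=L0
  L3: preds {L1,L2}: {L0,L1} ∩ {L0,L2} = {L0}; idom=L0

Frontier:
  join L1 pred L0: · stop@L0
  join L1 pred L6: L6→L4→L1 stop@L0
  join L3 pred L1: L1 stop@L0
  join L3 pred L2: L2 stop@L0
  L0 → ∅
  L1 → {L1,L3}
  L2 → {L3}
  L3 → ∅
  L4 → {L1}
  L5 → ∅
  L6 → {L1}
  L7 → ∅

φ for k: defs {L0,L4,L5}
  DF⁺ = {L1,L3}

Answer: ["L1", "L3"]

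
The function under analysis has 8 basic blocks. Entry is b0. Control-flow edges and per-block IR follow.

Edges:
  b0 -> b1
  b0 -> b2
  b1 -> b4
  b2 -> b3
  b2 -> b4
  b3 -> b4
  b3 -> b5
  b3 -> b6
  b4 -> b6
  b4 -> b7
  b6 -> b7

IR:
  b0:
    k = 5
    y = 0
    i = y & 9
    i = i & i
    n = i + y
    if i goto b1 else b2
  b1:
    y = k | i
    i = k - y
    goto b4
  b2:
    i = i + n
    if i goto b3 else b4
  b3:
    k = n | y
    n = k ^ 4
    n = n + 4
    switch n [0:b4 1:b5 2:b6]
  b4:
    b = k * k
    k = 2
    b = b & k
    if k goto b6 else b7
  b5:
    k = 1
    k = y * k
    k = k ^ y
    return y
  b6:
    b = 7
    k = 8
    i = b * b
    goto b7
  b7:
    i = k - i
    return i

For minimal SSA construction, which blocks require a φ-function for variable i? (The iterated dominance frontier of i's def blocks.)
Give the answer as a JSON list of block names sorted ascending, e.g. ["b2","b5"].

Answer: ["b4", "b6", "b7"]

Analysis:
idom tree: b1←b0 b2←b0 b3←b2 b4←b0 b5←b3 b6←b0 b7←b0
Join-block Dom:
  b4: preds {b1,b2,b3}: {b0,b1} ∩ {b0,b2} ∩ {b0,b2,b3} = {b0}; idom=b0
  b6: preds {b3,b4}: {b0,b2,b3} ∩ {b0,b4} = {b0}; idom=b0
  b7: preds {b4,b6}: {b0,b4} ∩ {b0,b6} = {b0}; idom=b0

Frontier:
  b4←b1: walk b1 to b0
  b4←b2: walk b2 to b0
  b4←b3: walk b3→b2 to b0
  b6←b3: walk b3→b2 to b0
  b6←b4: walk b4 to b0
  b7←b4: walk b4 to b0
  b7←b6: walk b6 to b0
  b0: DF=∅
  b1: DF={b4}
  b2: DF={b4,b6}
  b3: DF={b4,b6}
  b4: DF={b6,b7}
  b5: DF=∅
  b6: DF={b7}
  b7: DF=∅

φ for i: defs {b0,b1,b2,b6,b7}
  DF⁺ = {b4,b6,b7}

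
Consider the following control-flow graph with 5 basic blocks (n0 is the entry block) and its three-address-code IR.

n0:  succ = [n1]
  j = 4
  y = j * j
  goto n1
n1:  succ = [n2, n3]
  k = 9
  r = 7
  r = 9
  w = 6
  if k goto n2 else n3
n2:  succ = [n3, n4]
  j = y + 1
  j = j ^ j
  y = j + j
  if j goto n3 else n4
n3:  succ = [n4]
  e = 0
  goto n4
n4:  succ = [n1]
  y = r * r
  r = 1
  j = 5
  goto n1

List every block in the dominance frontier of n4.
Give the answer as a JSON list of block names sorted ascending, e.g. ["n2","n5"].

Answer: ["n1"]

Analysis:
idom tree: n1←n0 n2←n1 n3←n1 n4←n1
Dom at joins:
  n1: preds {n0,n4}: {n0} ∩ {n0,n1,n4} = {n0}; idom=n0
  n3: preds {n1,n2}: {n0,n1} ∩ {n0,n1,n2} = {n0,n1}; idom=n1
  n4: preds {n2,n3}: {n0,n1,n2} ∩ {n0,n1,n3} = {n0,n1}; idom=n1

Frontier:
  n1←n0: walk · to n0
  n1←n4: walk n4→n1 to n0
  n3←n1: walk · to n1
  n3←n2: walk n2 to n1
  n4←n2: walk n2 to n1
  n4←n3: walk n3 to n1
  DF(n0)=∅
  DF(n1)={n1}
  DF(n2)={n3,n4}
  DF(n3)={n4}
  DF(n4)={n1}

DF(n4) = ["n1"]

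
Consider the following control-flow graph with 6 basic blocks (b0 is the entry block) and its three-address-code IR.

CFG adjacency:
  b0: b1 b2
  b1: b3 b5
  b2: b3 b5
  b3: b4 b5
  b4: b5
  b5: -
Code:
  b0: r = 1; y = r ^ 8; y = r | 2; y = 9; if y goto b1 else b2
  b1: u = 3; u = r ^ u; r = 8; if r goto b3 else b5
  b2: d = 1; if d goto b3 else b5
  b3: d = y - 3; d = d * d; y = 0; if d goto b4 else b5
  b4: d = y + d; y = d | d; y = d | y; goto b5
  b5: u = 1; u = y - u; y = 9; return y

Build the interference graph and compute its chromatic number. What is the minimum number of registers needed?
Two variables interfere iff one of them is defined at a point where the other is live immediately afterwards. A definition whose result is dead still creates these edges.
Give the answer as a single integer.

Per-block:
  b0: def={r,y} ue=∅
  b1: def={r,u} ue={r}
  b2: def={d} ue=∅
  b3: def={d,y} ue={y}
  b4: def={d,y} ue={d,y}
  b5: def={u,y} ue={y}

Live sets:
  b0 li=∅ lo={r,y}
  b1 li={r,y} lo={y}
  b2 li={y} lo={y}
  b3 li={y} lo={d,y}
  b4 li={d,y} lo={y}
  b5 li={y} lo=∅

Conflict graph:
  d — {y}
  r — {u,y}
  u — {r,y}
  y — {d,r,u}

Chromatic number:
  {r,u,y} pairwise interfere (3-clique) ⇒ χ ≥ 3
  assign d→c1 r→c1 u→c2 y→c0 — no edge inside a register ⇒ χ ≤ 3
  χ = 3

Answer: 3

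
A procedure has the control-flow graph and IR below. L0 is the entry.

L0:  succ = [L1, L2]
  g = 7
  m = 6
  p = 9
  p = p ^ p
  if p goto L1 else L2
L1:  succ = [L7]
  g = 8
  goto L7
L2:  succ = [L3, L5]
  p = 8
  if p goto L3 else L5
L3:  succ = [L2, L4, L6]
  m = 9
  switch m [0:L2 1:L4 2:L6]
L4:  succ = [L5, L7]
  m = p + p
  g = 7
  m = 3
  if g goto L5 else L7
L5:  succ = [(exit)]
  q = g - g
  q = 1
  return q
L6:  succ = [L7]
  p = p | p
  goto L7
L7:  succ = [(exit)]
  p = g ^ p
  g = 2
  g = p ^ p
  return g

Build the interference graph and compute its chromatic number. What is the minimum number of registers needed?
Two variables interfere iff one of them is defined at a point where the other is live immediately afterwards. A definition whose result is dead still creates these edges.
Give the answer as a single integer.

Block summaries:
  L0: {g,m,p} / ∅
  L1: {g} / ∅
  L2: {p} / ∅
  L3: {m} / ∅
  L4: {g,m} / {p}
  L5: {q} / {g}
  L6: {p} / {p}
  L7: {g,p} / {g,p}

Backward fixpoint:
  live L0: ∅→{g,p}
  live L1: {p}→{g,p}
  live L2: {g}→{g,p}
  live L3: {g,p}→{g,p}
  live L4: {p}→{g,p}
  live L5: {g}→∅
  live L6: {g,p}→{g,p}
  live L7: {g,p}→∅

Interference:
  g — {m,p}
  m — {g,p}
  p — {g,m}
  q — ∅

Chromatic number:
  lower bound: {g,m,p} mutually conflict ⇒ χ ≥ 3
  3-colouring: r0={g,q}  r1={m}  r2={p}
  χ = 3

Answer: 3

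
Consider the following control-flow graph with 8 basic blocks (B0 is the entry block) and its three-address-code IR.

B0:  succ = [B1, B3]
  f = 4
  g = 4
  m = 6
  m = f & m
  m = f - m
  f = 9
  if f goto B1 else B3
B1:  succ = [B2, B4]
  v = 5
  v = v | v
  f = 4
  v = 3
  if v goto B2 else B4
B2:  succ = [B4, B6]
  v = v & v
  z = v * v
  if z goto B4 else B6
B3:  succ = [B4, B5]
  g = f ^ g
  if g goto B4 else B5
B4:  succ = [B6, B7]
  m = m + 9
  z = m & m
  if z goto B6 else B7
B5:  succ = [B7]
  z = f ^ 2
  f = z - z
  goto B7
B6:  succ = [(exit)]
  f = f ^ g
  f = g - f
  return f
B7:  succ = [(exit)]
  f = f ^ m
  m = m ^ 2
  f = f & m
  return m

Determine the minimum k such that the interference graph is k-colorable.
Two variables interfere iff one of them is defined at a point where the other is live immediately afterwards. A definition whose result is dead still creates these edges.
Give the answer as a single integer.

Answer: 4

Working:
def/use:
  B0: def={f,g,m} ue=∅
  B1: def={f,v} ue=∅
  B2: def={v,z} ue={v}
  B3: def={g} ue={f,g}
  B4: def={m,z} ue={m}
  B5: def={f,z} ue={f}
  B6: def={f} ue={f,g}
  B7: def={f,m} ue={f,m}

Liveness:
  B0 li=∅ lo={f,g,m}
  B1 li={g,m} lo={f,g,m,v}
  B2 li={f,g,m,v} lo={f,g,m}
  B3 li={f,g,m} lo={f,g,m}
  B4 li={f,g,m} lo={f,g,m}
  B5 li={f,m} lo={f,m}
  B6 li={f,g} lo=∅
  B7 li={f,m} lo=∅

Interference:
  f — {g,m,v,z}
  g — {f,m,v,z}
  m — {f,g,v,z}
  v — {f,g,m}
  z — {f,g,m}

Chromatic number:
  {f,g,m,v} pairwise interfere (4-clique) ⇒ χ ≥ 4
  assign f→c0 g→c1 m→c2 v→c3 z→c3 — no edge inside a register ⇒ χ ≤ 4
  χ = 4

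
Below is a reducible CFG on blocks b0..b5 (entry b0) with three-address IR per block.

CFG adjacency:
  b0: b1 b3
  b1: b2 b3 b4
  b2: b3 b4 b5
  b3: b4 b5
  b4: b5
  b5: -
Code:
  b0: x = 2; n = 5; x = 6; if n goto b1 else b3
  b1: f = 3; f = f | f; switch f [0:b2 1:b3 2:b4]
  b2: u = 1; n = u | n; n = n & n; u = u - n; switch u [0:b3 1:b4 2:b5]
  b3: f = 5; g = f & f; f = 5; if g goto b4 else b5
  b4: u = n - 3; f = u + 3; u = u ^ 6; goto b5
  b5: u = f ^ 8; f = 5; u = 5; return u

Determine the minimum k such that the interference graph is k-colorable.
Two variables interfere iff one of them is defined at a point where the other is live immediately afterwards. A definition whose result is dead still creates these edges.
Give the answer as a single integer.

Per-block:
  b0: def={n,x} ue=∅
  b1: def={f} ue=∅
  b2: def={n,u} ue={n}
  b3: def={f,g} ue=∅
  b4: def={f,u} ue={n}
  b5: def={f,u} ue={f}

Liveness:
  live b0: ∅→{n}
  live b1: {n}→{f,n}
  live b2: {f,n}→{f,n}
  live b3: {n}→{f,n}
  live b4: {n}→{f}
  live b5: {f}→∅

Conflict graph:
  f↔{g,n,u}
  g↔{f,n}
  n↔{f,g,u,x}
  u↔{f,n}
  x↔{n}

Chromatic number:
  lower bound: {f,g,n} mutually conflict ⇒ χ ≥ 3
  assign f→c1 g→c2 n→c0 u→c2 x→c1 — no edge inside a register ⇒ χ ≤ 3
  χ = 3

Answer: 3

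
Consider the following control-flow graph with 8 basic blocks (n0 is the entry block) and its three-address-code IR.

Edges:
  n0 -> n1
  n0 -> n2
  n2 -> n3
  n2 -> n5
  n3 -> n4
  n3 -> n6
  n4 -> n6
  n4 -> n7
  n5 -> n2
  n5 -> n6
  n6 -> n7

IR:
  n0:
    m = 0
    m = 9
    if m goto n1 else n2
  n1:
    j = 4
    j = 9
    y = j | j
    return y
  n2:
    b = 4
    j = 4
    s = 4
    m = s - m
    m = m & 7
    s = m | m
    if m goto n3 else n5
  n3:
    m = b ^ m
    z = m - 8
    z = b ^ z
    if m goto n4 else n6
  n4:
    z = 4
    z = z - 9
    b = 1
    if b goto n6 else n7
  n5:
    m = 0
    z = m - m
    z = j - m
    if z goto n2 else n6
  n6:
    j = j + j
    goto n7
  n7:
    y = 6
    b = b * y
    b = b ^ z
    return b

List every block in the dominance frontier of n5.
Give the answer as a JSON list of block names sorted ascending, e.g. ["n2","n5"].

idom tree: n1←n0 n2←n0 n3←n2 n4←n3 n5←n2 n6←n2 n7←n2
Join-block Dom:
  n2: preds {n0,n5}: {n0} ∩ {n0,n2,n5} = {n0}; idom=n0
  n6: preds {n3,n4,n5}: {n0,n2,n3} ∩ {n0,n2,n3,n4} ∩ {n0,n2,n5} = {n0,n2}; idom=n2
  n7: preds {n4,n6}: {n0,n2,n3,n4} ∩ {n0,n2,n6} = {n0,n2}; idom=n2

DF derivation:
  join n2 pred n0: · stop@n0
  join n2 pred n5: n5→n2 stop@n0
  join n6 pred n3: n3 stop@n2
  join n6 pred n4: n4→n3 stop@n2
  join n6 pred n5: n5 stop@n2
  join n7 pred n4: n4→n3 stop@n2
  join n7 pred n6: n6 stop@n2
  DF(n0)=∅
  DF(n1)=∅
  DF(n2)={n2}
  DF(n3)={n6,n7}
  DF(n4)={n6,n7}
  DF(n5)={n2,n6}
  DF(n6)={n7}
  DF(n7)=∅

DF(n5) = ["n2", "n6"]

Answer: ["n2", "n6"]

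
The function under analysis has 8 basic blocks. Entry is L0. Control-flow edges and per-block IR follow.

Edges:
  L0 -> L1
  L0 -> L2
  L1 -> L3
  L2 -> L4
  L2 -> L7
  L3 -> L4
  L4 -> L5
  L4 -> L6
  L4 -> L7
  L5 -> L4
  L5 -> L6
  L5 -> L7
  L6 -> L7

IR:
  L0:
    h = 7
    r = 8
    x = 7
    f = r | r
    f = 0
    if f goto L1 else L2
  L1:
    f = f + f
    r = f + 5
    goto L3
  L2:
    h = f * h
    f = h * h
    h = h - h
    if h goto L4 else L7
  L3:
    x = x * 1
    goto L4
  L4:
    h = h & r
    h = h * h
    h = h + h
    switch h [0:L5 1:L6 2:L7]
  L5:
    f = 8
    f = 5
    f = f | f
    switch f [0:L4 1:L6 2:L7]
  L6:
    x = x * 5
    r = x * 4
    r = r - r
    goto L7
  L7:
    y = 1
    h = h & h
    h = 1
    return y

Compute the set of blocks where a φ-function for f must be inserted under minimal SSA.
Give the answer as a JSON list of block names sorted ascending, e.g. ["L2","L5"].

idom tree: L1←L0 L2←L0 L3←L1 L4←L0 L5←L4 L6←L4 L7←L0
Dom∩ at merges:
  L4: preds {L2,L3,L5}: {L0,L2} ∩ {L0,L1,L3} ∩ {L0,L4,L5} = {L0}; idom=L0
  L6: preds {L4,L5}: {L0,L4} ∩ {L0,L4,L5} = {L0,L4}; idom=L4
  L7: preds {L2,L4,L5,L6}: {L0,L2} ∩ {L0,L4} ∩ {L0,L4,L5} ∩ {L0,L4,L6} = {L0}; idom=L0

DF derivation:
  join L4 pred L2: L2 stop@L0
  join L4 pred L3: L3→L1 stop@L0
  join L4 pred L5: L5→L4 stop@L0
  join L6 pred L4: · stop@L4
  join L6 pred L5: L5 stop@L4
  join L7 pred L2: L2 stop@L0
  join L7 pred L4: L4 stop@L0
  join L7 pred L5: L5→L4 stop@L0
  join L7 pred L6: L6→L4 stop@L0
  L0 → ∅
  L1 → {L4}
  L2 → {L4,L7}
  L3 → {L4}
  L4 → {L4,L7}
  L5 → {L4,L6,L7}
  L6 → {L7}
  L7 → ∅

φ for f: defs {L0,L1,L2,L5}
  DF⁺ = {L4,L6,L7}

Answer: ["L4", "L6", "L7"]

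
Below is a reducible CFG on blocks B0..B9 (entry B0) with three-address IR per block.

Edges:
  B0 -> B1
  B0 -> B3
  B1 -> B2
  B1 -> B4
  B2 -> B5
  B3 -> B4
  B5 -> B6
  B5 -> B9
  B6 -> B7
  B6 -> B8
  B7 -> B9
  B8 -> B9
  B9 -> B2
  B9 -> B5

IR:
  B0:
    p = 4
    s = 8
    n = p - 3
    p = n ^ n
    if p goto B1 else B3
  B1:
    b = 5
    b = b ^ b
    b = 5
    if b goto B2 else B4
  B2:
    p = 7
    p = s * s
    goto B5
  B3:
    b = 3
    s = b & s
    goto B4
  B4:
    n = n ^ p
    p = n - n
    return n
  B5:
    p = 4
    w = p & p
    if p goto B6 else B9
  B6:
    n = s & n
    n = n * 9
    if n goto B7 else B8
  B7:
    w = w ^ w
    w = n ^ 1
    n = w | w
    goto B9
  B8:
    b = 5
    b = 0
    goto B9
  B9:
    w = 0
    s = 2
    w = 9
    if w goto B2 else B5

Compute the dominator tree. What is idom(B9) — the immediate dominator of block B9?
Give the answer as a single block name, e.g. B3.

Answer: B5

Working:
idom tree: B1←B0 B2←B1 B3←B0 B4←B0 B5←B2 B6←B5 B7←B6 B8←B6 B9←B5
Dom at joins:
  B2: preds {B1,B9}: {B0,B1} ∩ {B0,B1,B2,B5,B9} = {B0,B1}; idom=B1
  B4: preds {B1,B3}: {B0,B1} ∩ {B0,B3} = {B0}; idom=B0
  B5: preds {B2,B9}: {B0,B1,B2} ∩ {B0,B1,B2,B5,B9} = {B0,B1,B2}; idom=B2
  B9: preds {B5,B7,B8}: {B0,B1,B2,B5} ∩ {B0,B1,B2,B5,B6,B7} ∩ {B0,B1,B2,B5,B6,B8} = {B0,B1,B2,B5}; idom=B5

idom(B9) = B5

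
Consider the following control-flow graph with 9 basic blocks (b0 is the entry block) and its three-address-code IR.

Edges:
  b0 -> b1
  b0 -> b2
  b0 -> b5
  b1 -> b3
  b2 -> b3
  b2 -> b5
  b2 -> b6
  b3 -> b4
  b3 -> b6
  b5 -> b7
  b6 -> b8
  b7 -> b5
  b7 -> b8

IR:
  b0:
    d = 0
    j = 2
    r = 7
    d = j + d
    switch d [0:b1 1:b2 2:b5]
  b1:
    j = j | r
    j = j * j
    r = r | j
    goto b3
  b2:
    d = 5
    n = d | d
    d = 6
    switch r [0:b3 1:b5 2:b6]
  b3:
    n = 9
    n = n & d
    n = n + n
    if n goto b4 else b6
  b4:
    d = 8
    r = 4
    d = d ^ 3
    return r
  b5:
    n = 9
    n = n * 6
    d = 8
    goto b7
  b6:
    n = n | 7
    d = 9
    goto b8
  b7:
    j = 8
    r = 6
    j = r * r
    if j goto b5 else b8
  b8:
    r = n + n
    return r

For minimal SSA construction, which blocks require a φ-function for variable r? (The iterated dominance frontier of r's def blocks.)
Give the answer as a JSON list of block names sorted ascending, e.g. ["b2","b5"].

idom tree: b1←b0 b2←b0 b3←b0 b4←b3 b5←b0 b6←b0 b7←b5 b8←b0
Dom∩ at merges:
  b3: preds {b1,b2}: {b0,b1} ∩ {b0,b2} = {b0}; idom=b0
  b5: preds {b0,b2,b7}: {b0} ∩ {b0,b2} ∩ {b0,b5,b7} = {b0}; idom=b0
  b6: preds {b2,b3}: {b0,b2} ∩ {b0,b3} = {b0}; idom=b0
  b8: preds {b6,b7}: {b0,b6} ∩ {b0,b5,b7} = {b0}; idom=b0

DF walk-up:
  join b3 pred b1: b1 stop@b0
  join b3 pred b2: b2 stop@b0
  join b5 pred b0: · stop@b0
  join b5 pred b2: b2 stop@b0
  join b5 pred b7: b7→b5 stop@b0
  join b6 pred b2: b2 stop@b0
  join b6 pred b3: b3 stop@b0
  join b8 pred b6: b6 stop@b0
  join b8 pred b7: b7→b5 stop@b0
  b0 → ∅
  b1 → {b3}
  b2 → {b3,b5,b6}
  b3 → {b6}
  b4 → ∅
  b5 → {b5,b8}
  b6 → {b8}
  b7 → {b5,b8}
  b8 → ∅

φ for r: defs {b0,b1,b4,b7,b8}
  DF⁺ = {b3,b5,b6,b8}

Answer: ["b3", "b5", "b6", "b8"]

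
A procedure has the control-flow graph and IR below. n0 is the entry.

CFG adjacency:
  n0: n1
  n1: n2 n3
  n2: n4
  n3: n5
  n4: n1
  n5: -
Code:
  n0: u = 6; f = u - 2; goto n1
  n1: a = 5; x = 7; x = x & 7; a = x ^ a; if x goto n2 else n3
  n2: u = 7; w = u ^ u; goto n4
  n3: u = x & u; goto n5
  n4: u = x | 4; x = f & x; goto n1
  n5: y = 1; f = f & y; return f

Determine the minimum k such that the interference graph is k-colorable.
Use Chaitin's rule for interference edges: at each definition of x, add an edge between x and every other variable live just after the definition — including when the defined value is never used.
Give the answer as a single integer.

def/use:
  n0: {f,u} / ∅
  n1: {a,x} / ∅
  n2: {u,w} / ∅
  n3: {u} / {u,x}
  n4: {u,x} / {f,x}
  n5: {f,y} / {f}

Liveness:
  live n0: ∅→{f,u}
  live n1: {f,u}→{f,u,x}
  live n2: {f,x}→{f,x}
  live n3: {f,u,x}→{f}
  live n4: {f,x}→{f,u}
  live n5: {f}→∅

Interfere edges:
  a: {f,u,x}
  f: {a,u,w,x,y}
  u: {a,f,x}
  w: {f,x}
  x: {a,f,u,w}
  y: {f}

Chromatic number:
  lower bound: {a,f,u,x} mutually conflict ⇒ χ ≥ 4
  4-colouring: r0={f}  r1={x,y}  r2={a,w}  r3={u}
  χ = 4

Answer: 4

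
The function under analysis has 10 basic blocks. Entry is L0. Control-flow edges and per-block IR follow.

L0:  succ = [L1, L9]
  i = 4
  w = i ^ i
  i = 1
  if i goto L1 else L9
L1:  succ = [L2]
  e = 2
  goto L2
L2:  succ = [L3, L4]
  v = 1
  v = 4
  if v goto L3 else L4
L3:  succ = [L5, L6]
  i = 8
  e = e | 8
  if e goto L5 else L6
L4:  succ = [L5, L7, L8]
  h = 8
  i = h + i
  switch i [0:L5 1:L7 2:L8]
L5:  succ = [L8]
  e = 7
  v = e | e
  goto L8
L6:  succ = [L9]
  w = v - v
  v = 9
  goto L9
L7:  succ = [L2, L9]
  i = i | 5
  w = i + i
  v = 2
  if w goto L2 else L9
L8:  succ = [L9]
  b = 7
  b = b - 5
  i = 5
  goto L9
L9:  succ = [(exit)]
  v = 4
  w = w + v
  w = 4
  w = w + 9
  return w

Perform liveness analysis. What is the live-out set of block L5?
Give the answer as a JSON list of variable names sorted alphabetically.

Answer: ["w"]

Analysis:
Block summaries:
  L0: {i,w} / ∅
  L1: {e} / ∅
  L2: {v} / ∅
  L3: {e,i} / {e}
  L4: {h,i} / {i}
  L5: {e,v} / ∅
  L6: {v,w} / {v}
  L7: {i,v,w} / {i}
  L8: {b,i} / ∅
  L9: {v,w} / {w}

Backward fixpoint:
  live L0: ∅→{i,w}
  live L1: {i,w}→{e,i,w}
  live L2: {e,i,w}→{e,i,v,w}
  live L3: {e,v,w}→{v,w}
  live L4: {e,i,w}→{e,i,w}
  live L5: {w}→{w}
  live L6: {v}→{w}
  live L7: {e,i}→{e,i,w}
  live L8: {w}→{w}
  live L9: {w}→∅

live-out(L5) = ["w"]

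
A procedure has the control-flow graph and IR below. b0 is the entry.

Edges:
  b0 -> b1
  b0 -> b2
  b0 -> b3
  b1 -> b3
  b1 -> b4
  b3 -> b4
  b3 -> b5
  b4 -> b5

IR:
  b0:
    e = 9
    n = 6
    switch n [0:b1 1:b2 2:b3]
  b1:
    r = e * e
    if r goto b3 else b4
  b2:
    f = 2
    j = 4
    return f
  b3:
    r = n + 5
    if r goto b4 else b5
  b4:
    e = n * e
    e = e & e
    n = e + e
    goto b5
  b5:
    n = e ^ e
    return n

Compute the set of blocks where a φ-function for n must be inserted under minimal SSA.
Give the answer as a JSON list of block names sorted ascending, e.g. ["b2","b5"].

idom tree: b1←b0 b2←b0 b3←b0 b4←b0 b5←b0
Dom at joins:
  b3: preds {b0,b1}: {b0} ∩ {b0,b1} = {b0}; idom=b0
  b4: preds {b1,b3}: {b0,b1} ∩ {b0,b3} = {b0}; idom=b0
  b5: preds {b3,b4}: {b0,b3} ∩ {b0,b4} = {b0}; idom=b0

Frontier:
  b3←b0: walk · to b0
  b3←b1: walk b1 to b0
  b4←b1: walk b1 to b0
  b4←b3: walk b3 to b0
  b5←b3: walk b3 to b0
  b5←b4: walk b4 to b0
  b0 → ∅
  b1 → {b3,b4}
  b2 → ∅
  b3 → {b4,b5}
  b4 → {b5}
  b5 → ∅

φ for n: defs {b0,b4,b5}
  DF⁺ = {b5}

Answer: ["b5"]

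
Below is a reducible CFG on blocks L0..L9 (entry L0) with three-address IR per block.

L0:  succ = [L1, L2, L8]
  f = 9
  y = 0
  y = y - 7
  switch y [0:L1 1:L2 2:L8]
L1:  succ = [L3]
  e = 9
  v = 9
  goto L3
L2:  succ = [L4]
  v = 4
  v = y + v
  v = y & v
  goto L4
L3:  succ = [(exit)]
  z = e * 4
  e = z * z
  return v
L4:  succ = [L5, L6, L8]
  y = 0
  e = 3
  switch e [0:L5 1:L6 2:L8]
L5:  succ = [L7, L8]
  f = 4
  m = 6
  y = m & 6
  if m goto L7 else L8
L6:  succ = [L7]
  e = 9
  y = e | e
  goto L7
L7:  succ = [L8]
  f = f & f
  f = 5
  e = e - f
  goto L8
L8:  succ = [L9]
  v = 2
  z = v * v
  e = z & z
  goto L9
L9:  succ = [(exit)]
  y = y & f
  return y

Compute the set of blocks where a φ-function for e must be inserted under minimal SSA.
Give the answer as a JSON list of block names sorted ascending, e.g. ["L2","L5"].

idom tree: L1←L0 L2←L0 L3←L1 L4←L2 L5←L4 L6←L4 L7←L4 L8←L0 L9←L8
Dom∩ at merges:
  L7: preds {L5,L6}: {L0,L2,L4,L5} ∩ {L0,L2,L4,L6} = {L0,L2,L4}; idom=L4
  L8: preds {L0,L4,L5,L7}: {L0} ∩ {L0,L2,L4} ∩ {L0,L2,L4,L5} ∩ {L0,L2,L4,L7} = {L0}; idom=L0

DF derivation:
  join L7 pred L5: L5 stop@L4
  join L7 pred L6: L6 stop@L4
  join L8 pred L0: · stop@L0
  join L8 pred L4: L4→L2 stop@L0
  join L8 pred L5: L5→L4→L2 stop@L0
  join L8 pred L7: L7→L4→L2 stop@L0
  L0 → ∅
  L1 → ∅
  L2 → {L8}
  L3 → ∅
  L4 → {L8}
  L5 → {L7,L8}
  L6 → {L7}
  L7 → {L8}
  L8 → ∅
  L9 → ∅

φ for e: defs {L1,L3,L4,L6,L7,L8}
  DF⁺ = {L7,L8}

Answer: ["L7", "L8"]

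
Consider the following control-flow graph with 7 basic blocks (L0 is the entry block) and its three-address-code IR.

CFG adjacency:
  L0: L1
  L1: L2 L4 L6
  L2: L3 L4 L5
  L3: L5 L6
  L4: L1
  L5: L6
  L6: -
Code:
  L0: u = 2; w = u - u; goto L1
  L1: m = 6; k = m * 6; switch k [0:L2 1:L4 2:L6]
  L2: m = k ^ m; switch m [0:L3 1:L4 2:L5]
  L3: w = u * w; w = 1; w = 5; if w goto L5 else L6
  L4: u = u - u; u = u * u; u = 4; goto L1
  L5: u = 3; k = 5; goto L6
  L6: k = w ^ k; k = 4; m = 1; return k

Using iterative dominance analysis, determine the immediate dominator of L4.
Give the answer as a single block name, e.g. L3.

idom tree: L1←L0 L2←L1 L3←L2 L4←L1 L5←L2 L6←L1
Dom∩ at merges:
  L1: preds {L0,L4}: {L0} ∩ {L0,L1,L4} = {L0}; idom=L0
  L4: preds {L1,L2}: {L0,L1} ∩ {L0,L1,L2} = {L0,L1}; idom=L1
  L5: preds {L2,L3}: {L0,L1,L2} ∩ {L0,L1,L2,L3} = {L0,L1,L2}; idom=L2
  L6: preds {L1,L3,L5}: {L0,L1} ∩ {L0,L1,L2,L3} ∩ {L0,L1,L2,L5} = {L0,L1}; idom=L1

idom(L4) = L1

Answer: L1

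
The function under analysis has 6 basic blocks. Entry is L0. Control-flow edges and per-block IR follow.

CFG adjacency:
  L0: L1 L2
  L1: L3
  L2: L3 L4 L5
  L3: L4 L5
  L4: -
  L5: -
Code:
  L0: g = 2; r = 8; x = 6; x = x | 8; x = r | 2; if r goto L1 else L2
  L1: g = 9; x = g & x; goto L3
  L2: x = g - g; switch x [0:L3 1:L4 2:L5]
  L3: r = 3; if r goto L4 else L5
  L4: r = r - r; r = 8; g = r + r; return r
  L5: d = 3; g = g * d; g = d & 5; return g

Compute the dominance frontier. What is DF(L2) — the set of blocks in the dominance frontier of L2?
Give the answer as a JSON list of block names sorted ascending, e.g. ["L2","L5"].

idom tree: L1←L0 L2←L0 L3←L0 L4←L0 L5←L0
Dom∩ at merges:
  L3: preds {L1,L2}: {L0,L1} ∩ {L0,L2} = {L0}; idom=L0
  L4: preds {L2,L3}: {L0,L2} ∩ {L0,L3} = {L0}; idom=L0
  L5: preds {L2,L3}: {L0,L2} ∩ {L0,L3} = {L0}; idom=L0

Frontier:
  L3←L1: walk L1 to L0
  L3←L2: walk L2 to L0
  L4←L2: walk L2 to L0
  L4←L3: walk L3 to L0
  L5←L2: walk L2 to L0
  L5←L3: walk L3 to L0
  L0 → ∅
  L1 → {L3}
  L2 → {L3,L4,L5}
  L3 → {L4,L5}
  L4 → ∅
  L5 → ∅

DF(L2) = ["L3", "L4", "L5"]

Answer: ["L3", "L4", "L5"]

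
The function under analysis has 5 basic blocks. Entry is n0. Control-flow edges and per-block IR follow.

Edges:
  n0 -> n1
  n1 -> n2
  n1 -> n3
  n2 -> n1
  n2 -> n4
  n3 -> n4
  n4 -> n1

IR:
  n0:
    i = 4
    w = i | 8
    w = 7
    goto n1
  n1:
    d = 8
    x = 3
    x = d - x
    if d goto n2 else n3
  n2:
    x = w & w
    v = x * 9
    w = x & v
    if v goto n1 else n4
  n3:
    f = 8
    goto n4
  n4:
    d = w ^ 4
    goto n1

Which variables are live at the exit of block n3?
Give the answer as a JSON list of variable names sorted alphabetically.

Answer: ["w"]

Derivation:
Per-block:
  n0: def={i,w} ue=∅
  n1: def={d,x} ue=∅
  n2: def={v,w,x} ue={w}
  n3: def={f} ue=∅
  n4: def={d} ue={w}

Live sets:
  n0: in=∅ out={w}
  n1: in={w} out={w}
  n2: in={w} out={w}
  n3: in={w} out={w}
  n4: in={w} out={w}

live-out(n3) = ["w"]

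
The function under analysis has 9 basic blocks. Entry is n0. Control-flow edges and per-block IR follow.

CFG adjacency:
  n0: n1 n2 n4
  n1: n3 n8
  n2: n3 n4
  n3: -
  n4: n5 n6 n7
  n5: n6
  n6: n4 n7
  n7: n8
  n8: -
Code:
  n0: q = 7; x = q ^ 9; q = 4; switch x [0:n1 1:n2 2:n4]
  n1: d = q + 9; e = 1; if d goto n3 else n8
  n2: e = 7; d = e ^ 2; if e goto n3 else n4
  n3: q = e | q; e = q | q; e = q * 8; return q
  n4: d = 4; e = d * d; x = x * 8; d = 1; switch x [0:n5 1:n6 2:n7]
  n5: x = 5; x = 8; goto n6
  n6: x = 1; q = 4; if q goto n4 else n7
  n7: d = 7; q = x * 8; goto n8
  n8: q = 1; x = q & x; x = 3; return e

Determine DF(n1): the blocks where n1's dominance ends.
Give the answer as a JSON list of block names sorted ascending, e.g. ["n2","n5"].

Answer: ["n3", "n8"]

Derivation:
idom tree: n1←n0 n2←n0 n3←n0 n4←n0 n5←n4 n6←n4 n7←n4 n8←n0
Join-block Dom:
  n3: preds {n1,n2}: {n0,n1} ∩ {n0,n2} = {n0}; idom=n0
  n4: preds {n0,n2,n6}: {n0} ∩ {n0,n2} ∩ {n0,n4,n6} = {n0}; idom=n0
  n6: preds {n4,n5}: {n0,n4} ∩ {n0,n4,n5} = {n0,n4}; idom=n4
  n7: preds {n4,n6}: {n0,n4} ∩ {n0,n4,n6} = {n0,n4}; idom=n4
  n8: preds {n1,n7}: {n0,n1} ∩ {n0,n4,n7} = {n0}; idom=n0

Frontier:
  n3←n1: walk n1 to n0
  n3←n2: walk n2 to n0
  n4←n0: walk · to n0
  n4←n2: walk n2 to n0
  n4←n6: walk n6→n4 to n0
  n6←n4: walk · to n4
  n6←n5: walk n5 to n4
  n7←n4: walk · to n4
  n7←n6: walk n6 to n4
  n8←n1: walk n1 to n0
  n8←n7: walk n7→n4 to n0
  n0 → ∅
  n1 → {n3,n8}
  n2 → {n3,n4}
  n3 → ∅
  n4 → {n4,n8}
  n5 → {n6}
  n6 → {n4,n7}
  n7 → {n8}
  n8 → ∅

DF(n1) = ["n3", "n8"]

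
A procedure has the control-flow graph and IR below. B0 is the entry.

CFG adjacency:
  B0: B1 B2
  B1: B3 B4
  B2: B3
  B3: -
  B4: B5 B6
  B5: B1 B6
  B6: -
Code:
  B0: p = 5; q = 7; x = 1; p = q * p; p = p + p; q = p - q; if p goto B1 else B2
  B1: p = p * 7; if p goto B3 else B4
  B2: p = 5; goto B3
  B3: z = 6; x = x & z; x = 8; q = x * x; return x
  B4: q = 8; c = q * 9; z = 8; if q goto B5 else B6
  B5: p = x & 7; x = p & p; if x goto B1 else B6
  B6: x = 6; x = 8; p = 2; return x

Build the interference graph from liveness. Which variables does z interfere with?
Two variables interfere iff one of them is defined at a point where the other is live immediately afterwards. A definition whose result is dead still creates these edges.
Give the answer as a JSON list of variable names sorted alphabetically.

Answer: ["q", "x"]

Derivation:
def/use:
  B0 def {p,q,x} use ∅
  B1 def {p} use {p}
  B2 def {p} use ∅
  B3 def {q,x,z} use {x}
  B4 def {c,q,z} use ∅
  B5 def {p,x} use {x}
  B6 def {p,x} use ∅

Live sets:
  B0: in=∅ out={p,x}
  B1: in={p,x} out={x}
  B2: in={x} out={x}
  B3: in={x} out=∅
  B4: in={x} out={x}
  B5: in={x} out={p,x}
  B6: in=∅ out=∅

Interfere edges:
  c: {q,x}
  p: {q,x}
  q: {c,p,x,z}
  x: {c,p,q,z}
  z: {q,x}

N(z) = ["q", "x"]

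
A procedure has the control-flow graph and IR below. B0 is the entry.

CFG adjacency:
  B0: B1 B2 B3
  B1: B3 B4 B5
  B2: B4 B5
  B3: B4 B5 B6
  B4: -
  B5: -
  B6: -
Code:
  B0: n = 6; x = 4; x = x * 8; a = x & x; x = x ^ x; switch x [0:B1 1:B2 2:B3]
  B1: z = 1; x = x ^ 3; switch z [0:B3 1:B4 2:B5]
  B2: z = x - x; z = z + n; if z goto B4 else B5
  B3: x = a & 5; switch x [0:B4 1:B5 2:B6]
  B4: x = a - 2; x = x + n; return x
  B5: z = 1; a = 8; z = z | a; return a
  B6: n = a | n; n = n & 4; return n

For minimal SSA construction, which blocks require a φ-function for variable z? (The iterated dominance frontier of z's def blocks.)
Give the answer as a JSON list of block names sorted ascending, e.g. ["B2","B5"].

Answer: ["B3", "B4", "B5"]

Derivation:
idom tree: B1←B0 B2←B0 B3←B0 B4←B0 B5←B0 B6←B3
Dom∩ at merges:
  B3: preds {B0,B1}: {B0} ∩ {B0,B1} = {B0}; idom=B0
  B4: preds {B1,B2,B3}: {B0,B1} ∩ {B0,B2} ∩ {B0,B3} = {B0}; idom=B0
  B5: preds {B1,B2,B3}: {B0,B1} ∩ {B0,B2} ∩ {B0,B3} = {B0}; idom=B0

DF walk-up:
  B3←B0: walk · to B0
  B3←B1: walk B1 to B0
  B4←B1: walk B1 to B0
  B4←B2: walk B2 to B0
  B4←B3: walk B3 to B0
  B5←B1: walk B1 to B0
  B5←B2: walk B2 to B0
  B5←B3: walk B3 to B0
  B0: DF=∅
  B1: DF={B3,B4,B5}
  B2: DF={B4,B5}
  B3: DF={B4,B5}
  B4: DF=∅
  B5: DF=∅
  B6: DF=∅

φ for z: defs {B1,B2,B5}
  DF⁺ = {B3,B4,B5}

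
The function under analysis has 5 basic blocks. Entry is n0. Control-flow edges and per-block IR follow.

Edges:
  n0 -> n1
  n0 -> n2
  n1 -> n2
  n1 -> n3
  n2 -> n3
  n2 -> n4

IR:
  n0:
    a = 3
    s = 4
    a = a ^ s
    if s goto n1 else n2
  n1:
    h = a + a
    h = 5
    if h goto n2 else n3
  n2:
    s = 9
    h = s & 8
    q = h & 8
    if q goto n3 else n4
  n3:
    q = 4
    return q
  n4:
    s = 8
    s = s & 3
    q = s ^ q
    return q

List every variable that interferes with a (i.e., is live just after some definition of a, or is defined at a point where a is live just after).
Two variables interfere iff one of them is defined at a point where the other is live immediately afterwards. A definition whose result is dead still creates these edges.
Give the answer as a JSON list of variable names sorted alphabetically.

Answer: ["s"]

Derivation:
def/use:
  n0 def {a,s} use ∅
  n1 def {h} use {a}
  n2 def {h,q,s} use ∅
  n3 def {q} use ∅
  n4 def {q,s} use {q}

Live sets:
  n0: in=∅ out={a}
  n1: in={a} out=∅
  n2: in=∅ out={q}
  n3: in=∅ out=∅
  n4: in={q} out=∅

Interference:
  a — {s}
  h — ∅
  q — {s}
  s — {a,q}

N(a) = ["s"]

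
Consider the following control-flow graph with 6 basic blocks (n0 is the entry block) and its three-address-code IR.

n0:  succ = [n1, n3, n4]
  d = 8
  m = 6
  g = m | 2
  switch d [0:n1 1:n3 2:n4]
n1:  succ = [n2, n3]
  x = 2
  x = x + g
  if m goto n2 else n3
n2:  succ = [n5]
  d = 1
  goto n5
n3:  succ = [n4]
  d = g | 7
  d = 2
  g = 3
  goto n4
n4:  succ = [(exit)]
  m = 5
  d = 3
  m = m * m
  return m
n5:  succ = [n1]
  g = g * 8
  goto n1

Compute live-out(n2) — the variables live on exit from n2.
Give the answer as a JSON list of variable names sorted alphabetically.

Block summaries:
  n0: {d,g,m} / ∅
  n1: {x} / {g,m}
  n2: {d} / ∅
  n3: {d,g} / {g}
  n4: {d,m} / ∅
  n5: {g} / {g}

Liveness:
  n0 li=∅ lo={g,m}
  n1 li={g,m} lo={g,m}
  n2 li={g,m} lo={g,m}
  n3 li={g} lo=∅
  n4 li=∅ lo=∅
  n5 li={g,m} lo={g,m}

live-out(n2) = ["g", "m"]

Answer: ["g", "m"]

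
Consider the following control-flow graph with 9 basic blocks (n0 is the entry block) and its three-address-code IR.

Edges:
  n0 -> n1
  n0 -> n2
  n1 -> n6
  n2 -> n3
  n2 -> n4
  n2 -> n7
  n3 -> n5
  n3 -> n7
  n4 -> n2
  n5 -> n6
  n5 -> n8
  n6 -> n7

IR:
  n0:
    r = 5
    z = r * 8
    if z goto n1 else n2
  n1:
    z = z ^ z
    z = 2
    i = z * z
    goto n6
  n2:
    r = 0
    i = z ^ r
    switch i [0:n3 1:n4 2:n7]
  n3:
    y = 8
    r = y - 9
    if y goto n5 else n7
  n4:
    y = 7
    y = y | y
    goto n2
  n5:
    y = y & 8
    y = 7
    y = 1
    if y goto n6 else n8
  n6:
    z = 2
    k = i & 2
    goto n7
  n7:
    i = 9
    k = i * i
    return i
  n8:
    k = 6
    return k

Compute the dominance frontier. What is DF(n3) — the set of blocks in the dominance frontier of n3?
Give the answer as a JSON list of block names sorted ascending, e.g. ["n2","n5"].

idom tree: n1←n0 n2←n0 n3←n2 n4←n2 n5←n3 n6←n0 n7←n0 n8←n5
Dom at joins:
  n2: preds {n0,n4}: {n0} ∩ {n0,n2,n4} = {n0}; idom=n0
  n6: preds {n1,n5}: {n0,n1} ∩ {n0,n2,n3,n5} = {n0}; idom=n0
  n7: preds {n2,n3,n6}: {n0,n2} ∩ {n0,n2,n3} ∩ {n0,n6} = {n0}; idom=n0

DF walk-up:
  n2←n0: walk · to n0
  n2←n4: walk n4→n2 to n0
  n6←n1: walk n1 to n0
  n6←n5: walk n5→n3→n2 to n0
  n7←n2: walk n2 to n0
  n7←n3: walk n3→n2 to n0
  n7←n6: walk n6 to n0
  n0: DF=∅
  n1: DF={n6}
  n2: DF={n2,n6,n7}
  n3: DF={n6,n7}
  n4: DF={n2}
  n5: DF={n6}
  n6: DF={n7}
  n7: DF=∅
  n8: DF=∅

DF(n3) = ["n6", "n7"]

Answer: ["n6", "n7"]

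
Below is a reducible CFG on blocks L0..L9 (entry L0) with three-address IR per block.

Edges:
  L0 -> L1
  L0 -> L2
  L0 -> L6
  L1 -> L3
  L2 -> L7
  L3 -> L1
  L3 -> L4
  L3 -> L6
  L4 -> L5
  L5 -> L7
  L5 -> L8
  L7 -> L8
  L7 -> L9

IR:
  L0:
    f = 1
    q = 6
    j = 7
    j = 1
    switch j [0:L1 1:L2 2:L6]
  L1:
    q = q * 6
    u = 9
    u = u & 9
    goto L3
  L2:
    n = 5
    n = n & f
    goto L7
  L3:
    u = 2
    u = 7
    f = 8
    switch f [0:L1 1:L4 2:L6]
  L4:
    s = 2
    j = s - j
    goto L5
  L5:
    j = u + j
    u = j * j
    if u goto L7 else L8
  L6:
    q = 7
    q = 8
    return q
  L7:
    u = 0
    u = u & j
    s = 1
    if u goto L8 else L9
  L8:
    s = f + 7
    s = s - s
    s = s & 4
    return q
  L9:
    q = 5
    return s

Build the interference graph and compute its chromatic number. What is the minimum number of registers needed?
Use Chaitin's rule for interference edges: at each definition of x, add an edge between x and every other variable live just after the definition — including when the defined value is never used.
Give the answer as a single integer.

Answer: 5

Working:
def/use:
  L0: {f,j,q} / ∅
  L1: {q,u} / {q}
  L2: {n} / {f}
  L3: {f,u} / ∅
  L4: {j,s} / {j}
  L5: {j,u} / {j,u}
  L6: {q} / ∅
  L7: {s,u} / {j}
  L8: {s} / {f,q}
  L9: {q} / {s}

Backward fixpoint:
  L0 li=∅ lo={f,j,q}
  L1 li={j,q} lo={j,q}
  L2 li={f,j,q} lo={f,j,q}
  L3 li={j,q} lo={f,j,q,u}
  L4 li={f,j,q,u} lo={f,j,q,u}
  L5 li={f,j,q,u} lo={f,j,q}
  L6 li=∅ lo=∅
  L7 li={f,j,q} lo={f,q,s}
  L8 li={f,q} lo=∅
  L9 li={s} lo=∅

Interfere edges:
  f: {j,n,q,s,u}
  j: {f,n,q,s,u}
  n: {f,j,q}
  q: {f,j,n,s,u}
  s: {f,j,q,u}
  u: {f,j,q,s}

Chromatic number:
  clique {f,j,q,s,u} ⇒ need ≥ 5
  assign f→R0 j→R1 n→R3 q→R2 s→R3 u→R4 — no edge inside a register ⇒ χ ≤ 5
  χ = 5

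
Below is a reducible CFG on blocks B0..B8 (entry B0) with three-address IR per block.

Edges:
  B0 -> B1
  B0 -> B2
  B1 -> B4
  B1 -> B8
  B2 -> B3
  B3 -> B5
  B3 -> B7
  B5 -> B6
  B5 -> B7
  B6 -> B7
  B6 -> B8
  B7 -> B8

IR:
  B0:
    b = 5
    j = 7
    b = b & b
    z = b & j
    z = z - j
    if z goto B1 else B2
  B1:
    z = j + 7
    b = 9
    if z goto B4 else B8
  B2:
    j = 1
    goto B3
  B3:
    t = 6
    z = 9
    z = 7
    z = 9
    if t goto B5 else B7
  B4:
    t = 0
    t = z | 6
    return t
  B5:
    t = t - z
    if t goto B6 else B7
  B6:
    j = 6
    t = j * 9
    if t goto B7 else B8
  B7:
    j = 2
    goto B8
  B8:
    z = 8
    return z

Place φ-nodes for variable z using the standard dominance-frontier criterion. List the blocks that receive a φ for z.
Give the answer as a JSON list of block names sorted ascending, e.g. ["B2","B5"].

Answer: ["B8"]

Analysis:
idom tree: B1←B0 B2←B0 B3←B2 B4←B1 B5←B3 B6←B5 B7←B3 B8←B0
Join-block Dom:
  B7: preds {B3,B5,B6}: {B0,B2,B3} ∩ {B0,B2,B3,B5} ∩ {B0,B2,B3,B5,B6} = {B0,B2,B3}; idom=B3
  B8: preds {B1,B6,B7}: {B0,B1} ∩ {B0,B2,B3,B5,B6} ∩ {B0,B2,B3,B7} = {B0}; idom=B0

Frontier:
  join B7 pred B3: · stop@B3
  join B7 pred B5: B5 stop@B3
  join B7 pred B6: B6→B5 stop@B3
  join B8 pred B1: B1 stop@B0
  join B8 pred B6: B6→B5→B3→B2 stop@B0
  join B8 pred B7: B7→B3→B2 stop@B0
  B0: DF=∅
  B1: DF={B8}
  B2: DF={B8}
  B3: DF={B8}
  B4: DF=∅
  B5: DF={B7,B8}
  B6: DF={B7,B8}
  B7: DF={B8}
  B8: DF=∅

φ for z: defs {B0,B1,B3,B8}
  DF⁺ = {B8}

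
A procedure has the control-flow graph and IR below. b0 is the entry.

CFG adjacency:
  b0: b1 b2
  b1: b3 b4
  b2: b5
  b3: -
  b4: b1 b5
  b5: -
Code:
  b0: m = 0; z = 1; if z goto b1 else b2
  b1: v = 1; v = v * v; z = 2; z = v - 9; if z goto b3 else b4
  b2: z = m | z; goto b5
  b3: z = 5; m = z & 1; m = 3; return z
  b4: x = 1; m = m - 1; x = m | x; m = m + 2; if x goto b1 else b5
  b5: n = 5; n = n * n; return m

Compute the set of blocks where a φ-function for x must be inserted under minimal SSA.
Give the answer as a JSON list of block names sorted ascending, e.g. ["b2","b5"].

idom tree: b1←b0 b2←b0 b3←b1 b4←b1 b5←b0
Dom at joins:
  b1: preds {b0,b4}: {b0} ∩ {b0,b1,b4} = {b0}; idom=b0
  b5: preds {b2,b4}: {b0,b2} ∩ {b0,b1,b4} = {b0}; idom=b0

DF walk-up:
  join b1 pred b0: · stop@b0
  join b1 pred b4: b4→b1 stop@b0
  join b5 pred b2: b2 stop@b0
  join b5 pred b4: b4→b1 stop@b0
  b0: DF=∅
  b1: DF={b1,b5}
  b2: DF={b5}
  b3: DF=∅
  b4: DF={b1,b5}
  b5: DF=∅

φ for x: defs {b4}
  DF⁺ = {b1,b5}

Answer: ["b1", "b5"]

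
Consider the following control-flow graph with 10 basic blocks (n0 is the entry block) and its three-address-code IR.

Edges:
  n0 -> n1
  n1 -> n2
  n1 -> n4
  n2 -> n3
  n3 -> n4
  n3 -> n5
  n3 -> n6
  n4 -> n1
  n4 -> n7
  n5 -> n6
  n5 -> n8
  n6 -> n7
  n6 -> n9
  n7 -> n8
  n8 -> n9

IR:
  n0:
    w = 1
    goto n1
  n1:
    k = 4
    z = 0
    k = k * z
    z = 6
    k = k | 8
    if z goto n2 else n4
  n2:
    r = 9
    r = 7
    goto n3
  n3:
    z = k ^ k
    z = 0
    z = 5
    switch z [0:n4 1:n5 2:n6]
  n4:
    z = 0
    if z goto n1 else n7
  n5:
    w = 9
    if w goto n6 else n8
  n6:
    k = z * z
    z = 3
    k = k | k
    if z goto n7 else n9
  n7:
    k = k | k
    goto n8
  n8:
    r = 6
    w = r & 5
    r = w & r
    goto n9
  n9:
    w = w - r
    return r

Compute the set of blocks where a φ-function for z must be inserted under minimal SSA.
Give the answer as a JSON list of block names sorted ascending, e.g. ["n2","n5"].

Answer: ["n1", "n4", "n7", "n8", "n9"]

Derivation:
idom tree: n1←n0 n2←n1 n3←n2 n4←n1 n5←n3 n6←n3 n7←n1 n8←n1 n9←n1
Dom at joins:
  n1: preds {n0,n4}: {n0} ∩ {n0,n1,n4} = {n0}; idom=n0
  n4: preds {n1,n3}: {n0,n1} ∩ {n0,n1,n2,n3} = {n0,n1}; idom=n1
  n6: preds {n3,n5}: {n0,n1,n2,n3} ∩ {n0,n1,n2,n3,n5} = {n0,n1,n2,n3}; idom=n3
  n7: preds {n4,n6}: {n0,n1,n4} ∩ {n0,n1,n2,n3,n6} = {n0,n1}; idom=n1
  n8: preds {n5,n7}: {n0,n1,n2,n3,n5} ∩ {n0,n1,n7} = {n0,n1}; idom=n1
  n9: preds {n6,n8}: {n0,n1,n2,n3,n6} ∩ {n0,n1,n8} = {n0,n1}; idom=n1

DF derivation:
  join n1 pred n0: · stop@n0
  join n1 pred n4: n4→n1 stop@n0
  join n4 pred n1: · stop@n1
  join n4 pred n3: n3→n2 stop@n1
  join n6 pred n3: · stop@n3
  join n6 pred n5: n5 stop@n3
  join n7 pred n4: n4 stop@n1
  join n7 pred n6: n6→n3→n2 stop@n1
  join n8 pred n5: n5→n3→n2 stop@n1
  join n8 pred n7: n7 stop@n1
  join n9 pred n6: n6→n3→n2 stop@n1
  join n9 pred n8: n8 stop@n1
  DF(n0)=∅
  DF(n1)={n1}
  DF(n2)={n4,n7,n8,n9}
  DF(n3)={n4,n7,n8,n9}
  DF(n4)={n1,n7}
  DF(n5)={n6,n8}
  DF(n6)={n7,n9}
  DF(n7)={n8}
  DF(n8)={n9}
  DF(n9)=∅

φ for z: defs {n1,n3,n4,n6}
  DF⁺ = {n1,n4,n7,n8,n9}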